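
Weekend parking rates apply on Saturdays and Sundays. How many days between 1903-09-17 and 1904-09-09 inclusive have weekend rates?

102

1903-09-17 is a Thursday.
The range spans 359 days (inclusive of both endpoints).
359 = 7 × 51 + 2, so there are 51 full weeks plus 2 extra days.
Each full week contributes 2 weekend days (Sat, Sun): 51 × 2 = 102.
The 2 extra days are Thursday, Friday — none qualify.
Total: 102 + 0 = 102.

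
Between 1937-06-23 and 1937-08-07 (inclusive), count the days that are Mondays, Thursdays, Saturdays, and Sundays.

26

1937-06-23 is a Wednesday.
From 1937-06-23 to 1937-08-07 is 46 days inclusive.
46 = 7 × 6 + 4, so there are 6 full weeks plus 4 extra days.
Each full week contributes 4 days from the set (Mon, Thu, Sat, Sun): 6 × 4 = 24.
The 4 extra days are Wed, Thu, Fri, Sat — 2 of them qualify.
Total: 24 + 2 = 26.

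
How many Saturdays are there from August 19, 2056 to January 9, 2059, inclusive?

125

August 19, 2056 is a Saturday.
That's 874 days from start to end, counting both.
874 = 7 × 124 + 6, so there are 124 full weeks plus 6 extra days.
Each full week contributes one Saturday: 124 so far.
The 6 extra days are Sat, Sun, Mon, Tue, Wed, Thu — 1 of them qualifies.
Total: 124 + 1 = 125.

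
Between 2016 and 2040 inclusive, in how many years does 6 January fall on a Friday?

Day of week of January 6 in each year:
2016: Wed, 2017: Fri ✓, 2018: Sat, 2019: Sun, 2020: Mon, 2021: Wed, 2022: Thu, 2023: Fri ✓, 2024: Sat, 2025: Mon, 2026: Tue, 2027: Wed, 2028: Thu, 2029: Sat, 2030: Sun, 2031: Mon, 2032: Tue, 2033: Thu, 2034: Fri ✓, 2035: Sat, 2036: Sun, 2037: Tue, 2038: Wed, 2039: Thu, 2040: Fri ✓
Fridays: 2017, 2023, 2034, 2040.

4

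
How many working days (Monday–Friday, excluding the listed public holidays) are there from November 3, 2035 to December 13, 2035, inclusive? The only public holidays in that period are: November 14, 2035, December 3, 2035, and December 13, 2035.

November 3, 2035 is a Saturday.
The range spans 41 days (inclusive of both endpoints).
41 = 7 × 5 + 6, so there are 5 full weeks plus 6 extra days.
Each full week contributes 5 weekdays (Mon–Fri): 5 × 5 = 25.
The 6 extra days are Saturday, Sunday, Monday, Tuesday, Wednesday, Thursday — 4 of them qualify.
Total: 25 + 4 = 29.
Holidays: November 14, 2035 (Wed); December 3, 2035 (Mon); December 13, 2035 (Thu).
All 3 holidays fall on weekdays, so subtract 3.
Business days: 29 − 3 = 26.

26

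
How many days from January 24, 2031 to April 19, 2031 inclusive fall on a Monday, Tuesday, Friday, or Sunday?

January 24, 2031 is a Friday.
From January 24, 2031 to April 19, 2031 is 86 days inclusive.
86 = 7 × 12 + 2, so there are 12 full weeks plus 2 extra days.
Each full week contributes 4 days from the set (Mon, Tue, Fri, Sun): 12 × 4 = 48.
The 2 extra days are Friday, Saturday — 1 of them qualifies.
Total: 48 + 1 = 49.

49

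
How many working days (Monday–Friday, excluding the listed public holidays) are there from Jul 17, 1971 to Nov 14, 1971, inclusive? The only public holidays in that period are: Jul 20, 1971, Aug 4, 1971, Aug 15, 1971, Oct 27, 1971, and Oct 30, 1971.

82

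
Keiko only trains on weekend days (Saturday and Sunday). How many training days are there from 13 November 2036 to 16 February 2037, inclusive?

28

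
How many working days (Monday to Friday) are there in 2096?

261

1 January 2096 is a Sunday.
From 1 January 2096 to 31 December 2096 is 366 days inclusive.
366 = 7 × 52 + 2, so there are 52 full weeks plus 2 extra days.
Each full week contributes 5 weekdays (Mon–Fri): 52 × 5 = 260.
The 2 extra days are Sunday, Monday — 1 of them qualifies.
Total: 260 + 1 = 261.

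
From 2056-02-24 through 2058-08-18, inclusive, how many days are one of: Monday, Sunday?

2056-02-24 is a Thursday.
From 2056-02-24 to 2058-08-18 is 907 days inclusive.
907 = 7 × 129 + 4, so there are 129 full weeks plus 4 extra days.
Each full week contributes 2 days from the set (Mon, Sun): 129 × 2 = 258.
The 4 extra days are Thursday, Friday, Saturday, Sunday — 1 of them qualifies.
Total: 258 + 1 = 259.

259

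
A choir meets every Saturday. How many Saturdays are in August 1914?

August 1, 1914 is a Saturday.
The range spans 31 days (inclusive of both endpoints).
31 = 7 × 4 + 3, so there are 4 full weeks plus 3 extra days.
Each full week contributes one Saturday: 4 so far.
The 3 extra days are Sat, Sun, Mon — 1 of them qualifies.
Total: 4 + 1 = 5.

5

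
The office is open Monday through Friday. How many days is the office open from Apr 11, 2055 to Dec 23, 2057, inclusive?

Apr 11, 2055 is a Sunday.
That's 988 days from start to end, counting both.
988 = 7 × 141 + 1, so there are 141 full weeks plus 1 extra day.
Each full week contributes 5 weekdays (Mon–Fri): 141 × 5 = 705.
The 1 extra day is Sunday — none qualify.
Total: 705 + 0 = 705.

705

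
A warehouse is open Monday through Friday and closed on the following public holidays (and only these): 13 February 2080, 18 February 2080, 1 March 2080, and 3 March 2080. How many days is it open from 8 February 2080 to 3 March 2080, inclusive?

15 working days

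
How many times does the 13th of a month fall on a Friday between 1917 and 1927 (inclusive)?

Friday-the-13ths by year:
1917: Apr, Jul
1918: Sep, Dec
1919: Jun
1920: Feb, Aug
1921: May
1922: Jan, Oct
1923: Apr, Jul
1924: Jun
1925: Feb, Mar, Nov
1926: Aug
1927: May

18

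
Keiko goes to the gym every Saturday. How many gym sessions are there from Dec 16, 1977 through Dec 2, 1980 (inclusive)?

155

Dec 16, 1977 is a Friday.
From Dec 16, 1977 to Dec 2, 1980 is 1083 days inclusive.
1083 = 7 × 154 + 5, so there are 154 full weeks plus 5 extra days.
Each full week contributes one Saturday: 154 so far.
The 5 extra days are Friday, Saturday, Sunday, Monday, Tuesday — 1 of them qualifies.
Total: 154 + 1 = 155.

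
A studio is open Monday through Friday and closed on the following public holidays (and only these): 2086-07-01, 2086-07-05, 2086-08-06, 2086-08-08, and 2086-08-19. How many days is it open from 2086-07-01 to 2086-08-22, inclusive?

34

2086-07-01 is a Monday.
From 2086-07-01 to 2086-08-22 is 53 days inclusive.
53 = 7 × 7 + 4, so there are 7 full weeks plus 4 extra days.
Each full week contributes 5 weekdays (Mon–Fri): 7 × 5 = 35.
The 4 extra days are Monday, Tuesday, Wednesday, Thursday — 4 of them qualify.
Total: 35 + 4 = 39.
Holidays: 2086-07-01 (Mon); 2086-07-05 (Fri); 2086-08-06 (Tue); 2086-08-08 (Thu); 2086-08-19 (Mon).
All 5 holidays fall on weekdays, so subtract 5.
Business days: 39 − 5 = 34.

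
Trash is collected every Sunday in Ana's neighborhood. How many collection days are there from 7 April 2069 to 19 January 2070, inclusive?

7 April 2069 is a Sunday.
From 7 April 2069 to 19 January 2070 is 288 days inclusive.
288 = 7 × 41 + 1, so there are 41 full weeks plus 1 extra day.
Each full week contributes one Sunday: 41 so far.
The 1 extra day is Sun — 1 of them qualifies.
Total: 41 + 1 = 42.

42 Sundays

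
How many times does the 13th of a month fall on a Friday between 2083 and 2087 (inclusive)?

Friday-the-13ths by year:
2083: Aug
2084: Oct
2085: Apr, Jul
2086: Sep, Dec
2087: Jun

7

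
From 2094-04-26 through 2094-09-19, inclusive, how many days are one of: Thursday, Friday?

2094-04-26 is a Monday.
That's 147 days from start to end, counting both.
147 = 7 × 21, so the span is exactly 21 full weeks.
Each full week contributes 2 days from the set (Thu, Fri): 21 × 2 = 42.
Total: 42.

42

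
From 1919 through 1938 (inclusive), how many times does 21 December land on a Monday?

3

Day of week of December 21 in each year:
1919: Sun, 1920: Tue, 1921: Wed, 1922: Thu, 1923: Fri, 1924: Sun, 1925: Mon ✓, 1926: Tue, 1927: Wed, 1928: Fri, 1929: Sat, 1930: Sun, 1931: Mon ✓, 1932: Wed, 1933: Thu, 1934: Fri, 1935: Sat, 1936: Mon ✓, 1937: Tue, 1938: Wed
Mondays: 1925, 1931, 1936.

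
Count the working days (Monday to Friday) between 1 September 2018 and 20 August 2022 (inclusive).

1 September 2018 is a Saturday.
The range spans 1450 days (inclusive of both endpoints).
1450 = 7 × 207 + 1, so there are 207 full weeks plus 1 extra day.
Each full week contributes 5 weekdays (Mon–Fri): 207 × 5 = 1035.
The 1 extra day is Sat — none qualify.
Total: 1035 + 0 = 1035.

1035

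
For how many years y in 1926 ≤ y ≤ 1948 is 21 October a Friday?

Day of week of October 21 in each year:
1926: Thu, 1927: Fri ✓, 1928: Sun, 1929: Mon, 1930: Tue, 1931: Wed, 1932: Fri ✓, 1933: Sat, 1934: Sun, 1935: Mon, 1936: Wed, 1937: Thu, 1938: Fri ✓, 1939: Sat, 1940: Mon, 1941: Tue, 1942: Wed, 1943: Thu, 1944: Sat, 1945: Sun, 1946: Mon, 1947: Tue, 1948: Thu
Fridays: 1927, 1932, 1938.

3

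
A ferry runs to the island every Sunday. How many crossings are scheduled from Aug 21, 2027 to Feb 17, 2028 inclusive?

26

Aug 21, 2027 is a Saturday.
The range spans 181 days (inclusive of both endpoints).
181 = 7 × 25 + 6, so there are 25 full weeks plus 6 extra days.
Each full week contributes one Sunday: 25 so far.
The 6 extra days are Sat, Sun, Mon, Tue, Wed, Thu — 1 of them qualifies.
Total: 25 + 1 = 26.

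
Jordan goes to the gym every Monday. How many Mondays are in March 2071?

5

March 1, 2071 is a Sunday.
That's 31 days from start to end, counting both.
31 = 7 × 4 + 3, so there are 4 full weeks plus 3 extra days.
Each full week contributes one Monday: 4 so far.
The 3 extra days are Sunday, Monday, Tuesday — 1 of them qualifies.
Total: 4 + 1 = 5.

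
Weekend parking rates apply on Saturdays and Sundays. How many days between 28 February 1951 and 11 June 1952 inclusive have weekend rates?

28 February 1951 is a Wednesday.
The range spans 470 days (inclusive of both endpoints).
470 = 7 × 67 + 1, so there are 67 full weeks plus 1 extra day.
Each full week contributes 2 weekend days (Sat, Sun): 67 × 2 = 134.
The 1 extra day is Wednesday — none qualify.
Total: 134 + 0 = 134.

134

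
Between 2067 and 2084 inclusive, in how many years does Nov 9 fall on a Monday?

3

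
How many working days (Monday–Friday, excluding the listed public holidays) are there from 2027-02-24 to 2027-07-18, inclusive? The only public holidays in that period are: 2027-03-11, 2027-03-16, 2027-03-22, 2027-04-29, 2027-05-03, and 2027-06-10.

2027-02-24 is a Wednesday.
The range spans 145 days (inclusive of both endpoints).
145 = 7 × 20 + 5, so there are 20 full weeks plus 5 extra days.
Each full week contributes 5 weekdays (Mon–Fri): 20 × 5 = 100.
The 5 extra days are Wed, Thu, Fri, Sat, Sun — 3 of them qualify.
Total: 100 + 3 = 103.
Holidays: 2027-03-11 (Thu); 2027-03-16 (Tue); 2027-03-22 (Mon); 2027-04-29 (Thu); 2027-05-03 (Mon); 2027-06-10 (Thu).
All 6 holidays fall on weekdays, so subtract 6.
Business days: 103 − 6 = 97.

97 working days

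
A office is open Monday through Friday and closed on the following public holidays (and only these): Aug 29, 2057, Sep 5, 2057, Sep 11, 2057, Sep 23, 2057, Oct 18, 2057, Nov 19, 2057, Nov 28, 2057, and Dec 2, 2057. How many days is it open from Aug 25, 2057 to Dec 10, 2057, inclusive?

Aug 25, 2057 is a Saturday.
The range spans 108 days (inclusive of both endpoints).
108 = 7 × 15 + 3, so there are 15 full weeks plus 3 extra days.
Each full week contributes 5 weekdays (Mon–Fri): 15 × 5 = 75.
The 3 extra days are Saturday, Sunday, Monday — 1 of them qualifies.
Total: 75 + 1 = 76.
Holidays: Aug 29, 2057 (Wed); Sep 5, 2057 (Wed); Sep 11, 2057 (Tue); Sep 23, 2057 (Sun); Oct 18, 2057 (Thu); Nov 19, 2057 (Mon); Nov 28, 2057 (Wed); Dec 2, 2057 (Sun).
6 of the 8 holidays fall on weekdays; the rest are weekends and were already excluded.
Business days: 76 − 6 = 70.

70 working days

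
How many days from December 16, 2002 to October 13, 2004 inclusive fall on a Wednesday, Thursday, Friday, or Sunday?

381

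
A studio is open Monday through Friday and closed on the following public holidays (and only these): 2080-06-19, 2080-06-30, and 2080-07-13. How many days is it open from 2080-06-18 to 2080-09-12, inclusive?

2080-06-18 is a Tuesday.
That's 87 days from start to end, counting both.
87 = 7 × 12 + 3, so there are 12 full weeks plus 3 extra days.
Each full week contributes 5 weekdays (Mon–Fri): 12 × 5 = 60.
The 3 extra days are Tue, Wed, Thu — 3 of them qualify.
Total: 60 + 3 = 63.
Holidays: 2080-06-19 (Wed); 2080-06-30 (Sun); 2080-07-13 (Sat).
1 of the 3 holidays fall on weekdays; the rest are weekends and were already excluded.
Business days: 63 − 1 = 62.

62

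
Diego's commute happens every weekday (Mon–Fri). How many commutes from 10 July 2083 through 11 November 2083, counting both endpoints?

10 July 2083 is a Saturday.
From 10 July 2083 to 11 November 2083 is 125 days inclusive.
125 = 7 × 17 + 6, so there are 17 full weeks plus 6 extra days.
Each full week contributes 5 weekdays (Mon–Fri): 17 × 5 = 85.
The 6 extra days are Sat, Sun, Mon, Tue, Wed, Thu — 4 of them qualify.
Total: 85 + 4 = 89.

89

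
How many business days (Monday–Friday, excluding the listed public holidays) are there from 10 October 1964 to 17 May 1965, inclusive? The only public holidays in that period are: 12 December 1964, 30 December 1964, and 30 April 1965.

10 October 1964 is a Saturday.
From 10 October 1964 to 17 May 1965 is 220 days inclusive.
220 = 7 × 31 + 3, so there are 31 full weeks plus 3 extra days.
Each full week contributes 5 weekdays (Mon–Fri): 31 × 5 = 155.
The 3 extra days are Saturday, Sunday, Monday — 1 of them qualifies.
Total: 155 + 1 = 156.
Holidays: 12 December 1964 (Sat); 30 December 1964 (Wed); 30 April 1965 (Fri).
2 of the 3 holidays fall on weekdays; the rest are weekends and were already excluded.
Business days: 156 − 2 = 154.

154 business days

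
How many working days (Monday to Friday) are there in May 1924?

1 May 1924 is a Thursday.
From 1 May 1924 to 31 May 1924 is 31 days inclusive.
31 = 7 × 4 + 3, so there are 4 full weeks plus 3 extra days.
Each full week contributes 5 weekdays (Mon–Fri): 4 × 5 = 20.
The 3 extra days are Thu, Fri, Sat — 2 of them qualify.
Total: 20 + 2 = 22.

22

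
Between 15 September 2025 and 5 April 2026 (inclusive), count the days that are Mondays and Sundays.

15 September 2025 is a Monday.
The range spans 203 days (inclusive of both endpoints).
203 = 7 × 29, so the span is exactly 29 full weeks.
Each full week contributes 2 days from the set (Mon, Sun): 29 × 2 = 58.

58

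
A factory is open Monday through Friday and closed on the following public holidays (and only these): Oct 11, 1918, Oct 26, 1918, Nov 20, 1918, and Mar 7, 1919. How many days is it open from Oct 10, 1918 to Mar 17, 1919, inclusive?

110 working days

Oct 10, 1918 is a Thursday.
From Oct 10, 1918 to Mar 17, 1919 is 159 days inclusive.
159 = 7 × 22 + 5, so there are 22 full weeks plus 5 extra days.
Each full week contributes 5 weekdays (Mon–Fri): 22 × 5 = 110.
The 5 extra days are Thu, Fri, Sat, Sun, Mon — 3 of them qualify.
Total: 110 + 3 = 113.
Holidays: Oct 11, 1918 (Fri); Oct 26, 1918 (Sat); Nov 20, 1918 (Wed); Mar 7, 1919 (Fri).
3 of the 4 holidays fall on weekdays; the rest are weekends and were already excluded.
Business days: 113 − 3 = 110.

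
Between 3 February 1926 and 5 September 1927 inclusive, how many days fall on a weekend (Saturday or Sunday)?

3 February 1926 is a Wednesday.
From 3 February 1926 to 5 September 1927 is 580 days inclusive.
580 = 7 × 82 + 6, so there are 82 full weeks plus 6 extra days.
Each full week contributes 2 weekend days (Sat, Sun): 82 × 2 = 164.
The 6 extra days are Wednesday, Thursday, Friday, Saturday, Sunday, Monday — 2 of them qualify.
Total: 164 + 2 = 166.

166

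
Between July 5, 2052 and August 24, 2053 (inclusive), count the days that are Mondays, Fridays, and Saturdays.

179

July 5, 2052 is a Friday.
The range spans 416 days (inclusive of both endpoints).
416 = 7 × 59 + 3, so there are 59 full weeks plus 3 extra days.
Each full week contributes 3 days from the set (Mon, Fri, Sat): 59 × 3 = 177.
The 3 extra days are Fri, Sat, Sun — 2 of them qualify.
Total: 177 + 2 = 179.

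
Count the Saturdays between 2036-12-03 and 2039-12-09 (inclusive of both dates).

157

2036-12-03 is a Wednesday.
From 2036-12-03 to 2039-12-09 is 1102 days inclusive.
1102 = 7 × 157 + 3, so there are 157 full weeks plus 3 extra days.
Each full week contributes one Saturday: 157 so far.
The 3 extra days are Wed, Thu, Fri — none qualify.
Total: 157 + 0 = 157.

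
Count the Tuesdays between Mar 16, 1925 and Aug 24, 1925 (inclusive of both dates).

Mar 16, 1925 is a Monday.
From Mar 16, 1925 to Aug 24, 1925 is 162 days inclusive.
162 = 7 × 23 + 1, so there are 23 full weeks plus 1 extra day.
Each full week contributes one Tuesday: 23 so far.
The 1 extra day is Mon — none qualify.
Total: 23 + 0 = 23.

23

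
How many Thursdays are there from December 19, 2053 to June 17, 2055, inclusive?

78

December 19, 2053 is a Friday.
The range spans 546 days (inclusive of both endpoints).
546 = 7 × 78, so the span is exactly 78 full weeks.
Each full week contributes one Thursday: 78 so far.
Total: 78.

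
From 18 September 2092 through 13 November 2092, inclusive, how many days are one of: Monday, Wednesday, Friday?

24

18 September 2092 is a Thursday.
From 18 September 2092 to 13 November 2092 is 57 days inclusive.
57 = 7 × 8 + 1, so there are 8 full weeks plus 1 extra day.
Each full week contributes 3 days from the set (Mon, Wed, Fri): 8 × 3 = 24.
The 1 extra day is Thu — none qualify.
Total: 24 + 0 = 24.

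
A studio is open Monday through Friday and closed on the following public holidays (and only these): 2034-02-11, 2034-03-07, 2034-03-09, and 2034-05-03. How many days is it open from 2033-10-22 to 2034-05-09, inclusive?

2033-10-22 is a Saturday.
From 2033-10-22 to 2034-05-09 is 200 days inclusive.
200 = 7 × 28 + 4, so there are 28 full weeks plus 4 extra days.
Each full week contributes 5 weekdays (Mon–Fri): 28 × 5 = 140.
The 4 extra days are Saturday, Sunday, Monday, Tuesday — 2 of them qualify.
Total: 140 + 2 = 142.
Holidays: 2034-02-11 (Sat); 2034-03-07 (Tue); 2034-03-09 (Thu); 2034-05-03 (Wed).
3 of the 4 holidays fall on weekdays; the rest are weekends and were already excluded.
Business days: 142 − 3 = 139.

139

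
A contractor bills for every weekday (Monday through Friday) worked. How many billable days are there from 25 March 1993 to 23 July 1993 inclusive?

87

25 March 1993 is a Thursday.
The range spans 121 days (inclusive of both endpoints).
121 = 7 × 17 + 2, so there are 17 full weeks plus 2 extra days.
Each full week contributes 5 weekdays (Mon–Fri): 17 × 5 = 85.
The 2 extra days are Thu, Fri — 2 of them qualify.
Total: 85 + 2 = 87.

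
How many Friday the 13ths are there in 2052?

2

The 13th falls on a Friday when the month's 13th has weekday Fri.
Jan 13 is Sat; Feb 13 is Tue; Mar 13 is Wed; Apr 13 is Sat; May 13 is Mon; Jun 13 is Thu; Jul 13 is Sat; Aug 13 is Tue; Sep 13 is Fri ✓; Oct 13 is Sun; Nov 13 is Wed; Dec 13 is Fri ✓.
Friday the 13ths: Sep, Dec.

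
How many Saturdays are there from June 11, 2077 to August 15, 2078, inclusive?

62 Saturdays

June 11, 2077 is a Friday.
That's 431 days from start to end, counting both.
431 = 7 × 61 + 4, so there are 61 full weeks plus 4 extra days.
Each full week contributes one Saturday: 61 so far.
The 4 extra days are Fri, Sat, Sun, Mon — 1 of them qualifies.
Total: 61 + 1 = 62.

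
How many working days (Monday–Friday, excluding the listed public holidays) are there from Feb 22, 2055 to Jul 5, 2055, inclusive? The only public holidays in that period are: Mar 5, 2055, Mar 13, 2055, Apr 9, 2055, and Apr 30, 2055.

93 working days

Feb 22, 2055 is a Monday.
That's 134 days from start to end, counting both.
134 = 7 × 19 + 1, so there are 19 full weeks plus 1 extra day.
Each full week contributes 5 weekdays (Mon–Fri): 19 × 5 = 95.
The 1 extra day is Monday — 1 of them qualifies.
Total: 95 + 1 = 96.
Holidays: Mar 5, 2055 (Fri); Mar 13, 2055 (Sat); Apr 9, 2055 (Fri); Apr 30, 2055 (Fri).
3 of the 4 holidays fall on weekdays; the rest are weekends and were already excluded.
Business days: 96 − 3 = 93.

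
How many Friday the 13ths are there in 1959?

The 13th falls on a Friday when the month's 13th has weekday Fri.
Jan 13 is Tue; Feb 13 is Fri ✓; Mar 13 is Fri ✓; Apr 13 is Mon; May 13 is Wed; Jun 13 is Sat; Jul 13 is Mon; Aug 13 is Thu; Sep 13 is Sun; Oct 13 is Tue; Nov 13 is Fri ✓; Dec 13 is Sun.
Friday the 13ths: Feb, Mar, Nov.

3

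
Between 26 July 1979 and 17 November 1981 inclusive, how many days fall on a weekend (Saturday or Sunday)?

242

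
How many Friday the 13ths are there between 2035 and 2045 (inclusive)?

Friday-the-13ths by year:
2035: Apr, Jul
2036: Jun
2037: Feb, Mar, Nov
2038: Aug
2039: May
2040: Jan, Apr, Jul
2041: Sep, Dec
2042: Jun
2043: Feb, Mar, Nov
2044: May
2045: Jan, Oct

20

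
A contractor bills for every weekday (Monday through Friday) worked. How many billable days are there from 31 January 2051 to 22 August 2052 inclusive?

408 weekdays

31 January 2051 is a Tuesday.
That's 570 days from start to end, counting both.
570 = 7 × 81 + 3, so there are 81 full weeks plus 3 extra days.
Each full week contributes 5 weekdays (Mon–Fri): 81 × 5 = 405.
The 3 extra days are Tue, Wed, Thu — 3 of them qualify.
Total: 405 + 3 = 408.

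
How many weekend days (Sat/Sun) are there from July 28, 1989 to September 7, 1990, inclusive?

116

July 28, 1989 is a Friday.
That's 407 days from start to end, counting both.
407 = 7 × 58 + 1, so there are 58 full weeks plus 1 extra day.
Each full week contributes 2 weekend days (Sat, Sun): 58 × 2 = 116.
The 1 extra day is Friday — none qualify.
Total: 116 + 0 = 116.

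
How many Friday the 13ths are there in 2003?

The 13th falls on a Friday when the month's 13th has weekday Fri.
Jan 13 is Mon; Feb 13 is Thu; Mar 13 is Thu; Apr 13 is Sun; May 13 is Tue; Jun 13 is Fri ✓; Jul 13 is Sun; Aug 13 is Wed; Sep 13 is Sat; Oct 13 is Mon; Nov 13 is Thu; Dec 13 is Sat.
Friday the 13ths: Jun.

1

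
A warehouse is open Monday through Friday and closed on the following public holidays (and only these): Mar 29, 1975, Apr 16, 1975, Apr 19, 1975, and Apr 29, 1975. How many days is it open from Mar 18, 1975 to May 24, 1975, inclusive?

47

Mar 18, 1975 is a Tuesday.
That's 68 days from start to end, counting both.
68 = 7 × 9 + 5, so there are 9 full weeks plus 5 extra days.
Each full week contributes 5 weekdays (Mon–Fri): 9 × 5 = 45.
The 5 extra days are Tuesday, Wednesday, Thursday, Friday, Saturday — 4 of them qualify.
Total: 45 + 4 = 49.
Holidays: Mar 29, 1975 (Sat); Apr 16, 1975 (Wed); Apr 19, 1975 (Sat); Apr 29, 1975 (Tue).
2 of the 4 holidays fall on weekdays; the rest are weekends and were already excluded.
Business days: 49 − 2 = 47.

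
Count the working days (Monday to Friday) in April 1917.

21

April 1, 1917 is a Sunday.
That's 30 days from start to end, counting both.
30 = 7 × 4 + 2, so there are 4 full weeks plus 2 extra days.
Each full week contributes 5 weekdays (Mon–Fri): 4 × 5 = 20.
The 2 extra days are Sun, Mon — 1 of them qualifies.
Total: 20 + 1 = 21.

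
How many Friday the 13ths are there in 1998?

3

The 13th falls on a Friday when the month's 13th has weekday Fri.
Jan 13 is Tue; Feb 13 is Fri ✓; Mar 13 is Fri ✓; Apr 13 is Mon; May 13 is Wed; Jun 13 is Sat; Jul 13 is Mon; Aug 13 is Thu; Sep 13 is Sun; Oct 13 is Tue; Nov 13 is Fri ✓; Dec 13 is Sun.
Friday the 13ths: Feb, Mar, Nov.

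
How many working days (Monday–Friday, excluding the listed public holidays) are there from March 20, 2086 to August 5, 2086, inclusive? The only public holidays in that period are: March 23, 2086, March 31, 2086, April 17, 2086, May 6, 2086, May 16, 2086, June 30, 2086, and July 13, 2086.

March 20, 2086 is a Wednesday.
That's 139 days from start to end, counting both.
139 = 7 × 19 + 6, so there are 19 full weeks plus 6 extra days.
Each full week contributes 5 weekdays (Mon–Fri): 19 × 5 = 95.
The 6 extra days are Wed, Thu, Fri, Sat, Sun, Mon — 4 of them qualify.
Total: 95 + 4 = 99.
Holidays: March 23, 2086 (Sat); March 31, 2086 (Sun); April 17, 2086 (Wed); May 6, 2086 (Mon); May 16, 2086 (Thu); June 30, 2086 (Sun); July 13, 2086 (Sat).
3 of the 7 holidays fall on weekdays; the rest are weekends and were already excluded.
Business days: 99 − 3 = 96.

96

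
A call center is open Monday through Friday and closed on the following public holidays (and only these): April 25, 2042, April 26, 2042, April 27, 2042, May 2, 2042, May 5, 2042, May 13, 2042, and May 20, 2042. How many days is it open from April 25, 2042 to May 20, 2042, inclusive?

13

April 25, 2042 is a Friday.
The range spans 26 days (inclusive of both endpoints).
26 = 7 × 3 + 5, so there are 3 full weeks plus 5 extra days.
Each full week contributes 5 weekdays (Mon–Fri): 3 × 5 = 15.
The 5 extra days are Friday, Saturday, Sunday, Monday, Tuesday — 3 of them qualify.
Total: 15 + 3 = 18.
Holidays: April 25, 2042 (Fri); April 26, 2042 (Sat); April 27, 2042 (Sun); May 2, 2042 (Fri); May 5, 2042 (Mon); May 13, 2042 (Tue); May 20, 2042 (Tue).
5 of the 7 holidays fall on weekdays; the rest are weekends and were already excluded.
Business days: 18 − 5 = 13.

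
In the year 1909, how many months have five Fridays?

5

A month has five Fridays exactly when Friday falls within its first (length − 28) days.
Jan: 31 days, starts Fri → 5 of Fri, Sat, Sun ✓
Feb: 28 days, starts Mon → 5 of (none)
Mar: 31 days, starts Mon → 5 of Mon, Tue, Wed
Apr: 30 days, starts Thu → 5 of Thu, Fri ✓
May: 31 days, starts Sat → 5 of Sat, Sun, Mon
Jun: 30 days, starts Tue → 5 of Tue, Wed
Jul: 31 days, starts Thu → 5 of Thu, Fri, Sat ✓
Aug: 31 days, starts Sun → 5 of Sun, Mon, Tue
Sep: 30 days, starts Wed → 5 of Wed, Thu
Oct: 31 days, starts Fri → 5 of Fri, Sat, Sun ✓
Nov: 30 days, starts Mon → 5 of Mon, Tue
Dec: 31 days, starts Wed → 5 of Wed, Thu, Fri ✓
Months with five Fridays: Jan, Apr, Jul, Oct, Dec.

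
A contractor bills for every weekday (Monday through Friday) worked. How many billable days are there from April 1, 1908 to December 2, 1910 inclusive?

April 1, 1908 is a Wednesday.
That's 976 days from start to end, counting both.
976 = 7 × 139 + 3, so there are 139 full weeks plus 3 extra days.
Each full week contributes 5 weekdays (Mon–Fri): 139 × 5 = 695.
The 3 extra days are Wed, Thu, Fri — 3 of them qualify.
Total: 695 + 3 = 698.

698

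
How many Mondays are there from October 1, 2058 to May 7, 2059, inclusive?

31

October 1, 2058 is a Tuesday.
That's 219 days from start to end, counting both.
219 = 7 × 31 + 2, so there are 31 full weeks plus 2 extra days.
Each full week contributes one Monday: 31 so far.
The 2 extra days are Tue, Wed — none qualify.
Total: 31 + 0 = 31.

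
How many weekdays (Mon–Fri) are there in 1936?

262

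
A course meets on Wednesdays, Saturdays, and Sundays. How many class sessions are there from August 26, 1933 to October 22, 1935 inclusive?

August 26, 1933 is a Saturday.
From August 26, 1933 to October 22, 1935 is 788 days inclusive.
788 = 7 × 112 + 4, so there are 112 full weeks plus 4 extra days.
Each full week contributes 3 days from the set (Wed, Sat, Sun): 112 × 3 = 336.
The 4 extra days are Saturday, Sunday, Monday, Tuesday — 2 of them qualify.
Total: 336 + 2 = 338.

338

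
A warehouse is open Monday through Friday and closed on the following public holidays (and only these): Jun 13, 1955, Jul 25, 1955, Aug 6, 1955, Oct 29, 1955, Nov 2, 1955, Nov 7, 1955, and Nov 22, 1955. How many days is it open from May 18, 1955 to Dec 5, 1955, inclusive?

139

May 18, 1955 is a Wednesday.
That's 202 days from start to end, counting both.
202 = 7 × 28 + 6, so there are 28 full weeks plus 6 extra days.
Each full week contributes 5 weekdays (Mon–Fri): 28 × 5 = 140.
The 6 extra days are Wednesday, Thursday, Friday, Saturday, Sunday, Monday — 4 of them qualify.
Total: 140 + 4 = 144.
Holidays: Jun 13, 1955 (Mon); Jul 25, 1955 (Mon); Aug 6, 1955 (Sat); Oct 29, 1955 (Sat); Nov 2, 1955 (Wed); Nov 7, 1955 (Mon); Nov 22, 1955 (Tue).
5 of the 7 holidays fall on weekdays; the rest are weekends and were already excluded.
Business days: 144 − 5 = 139.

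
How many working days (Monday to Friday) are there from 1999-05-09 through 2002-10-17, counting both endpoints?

1999-05-09 is a Sunday.
The range spans 1258 days (inclusive of both endpoints).
1258 = 7 × 179 + 5, so there are 179 full weeks plus 5 extra days.
Each full week contributes 5 weekdays (Mon–Fri): 179 × 5 = 895.
The 5 extra days are Sun, Mon, Tue, Wed, Thu — 4 of them qualify.
Total: 895 + 4 = 899.

899 weekdays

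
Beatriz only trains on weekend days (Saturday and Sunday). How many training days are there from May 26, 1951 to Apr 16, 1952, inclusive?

May 26, 1951 is a Saturday.
From May 26, 1951 to Apr 16, 1952 is 327 days inclusive.
327 = 7 × 46 + 5, so there are 46 full weeks plus 5 extra days.
Each full week contributes 2 weekend days (Sat, Sun): 46 × 2 = 92.
The 5 extra days are Sat, Sun, Mon, Tue, Wed — 2 of them qualify.
Total: 92 + 2 = 94.

94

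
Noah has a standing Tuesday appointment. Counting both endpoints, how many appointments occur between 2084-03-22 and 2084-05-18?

2084-03-22 is a Wednesday.
From 2084-03-22 to 2084-05-18 is 58 days inclusive.
58 = 7 × 8 + 2, so there are 8 full weeks plus 2 extra days.
Each full week contributes one Tuesday: 8 so far.
The 2 extra days are Wednesday, Thursday — none qualify.
Total: 8 + 0 = 8.

8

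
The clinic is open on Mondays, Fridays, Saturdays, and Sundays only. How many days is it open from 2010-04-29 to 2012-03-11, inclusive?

391

2010-04-29 is a Thursday.
From 2010-04-29 to 2012-03-11 is 683 days inclusive.
683 = 7 × 97 + 4, so there are 97 full weeks plus 4 extra days.
Each full week contributes 4 days from the set (Mon, Fri, Sat, Sun): 97 × 4 = 388.
The 4 extra days are Thursday, Friday, Saturday, Sunday — 3 of them qualify.
Total: 388 + 3 = 391.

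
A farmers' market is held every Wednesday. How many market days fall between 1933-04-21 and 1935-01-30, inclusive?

1933-04-21 is a Friday.
That's 650 days from start to end, counting both.
650 = 7 × 92 + 6, so there are 92 full weeks plus 6 extra days.
Each full week contributes one Wednesday: 92 so far.
The 6 extra days are Friday, Saturday, Sunday, Monday, Tuesday, Wednesday — 1 of them qualifies.
Total: 92 + 1 = 93.

93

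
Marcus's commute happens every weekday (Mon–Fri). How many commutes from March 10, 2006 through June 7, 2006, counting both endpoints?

March 10, 2006 is a Friday.
That's 90 days from start to end, counting both.
90 = 7 × 12 + 6, so there are 12 full weeks plus 6 extra days.
Each full week contributes 5 weekdays (Mon–Fri): 12 × 5 = 60.
The 6 extra days are Fri, Sat, Sun, Mon, Tue, Wed — 4 of them qualify.
Total: 60 + 4 = 64.

64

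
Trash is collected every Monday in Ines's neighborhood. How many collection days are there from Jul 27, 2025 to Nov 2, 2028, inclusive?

171

Jul 27, 2025 is a Sunday.
From Jul 27, 2025 to Nov 2, 2028 is 1195 days inclusive.
1195 = 7 × 170 + 5, so there are 170 full weeks plus 5 extra days.
Each full week contributes one Monday: 170 so far.
The 5 extra days are Sunday, Monday, Tuesday, Wednesday, Thursday — 1 of them qualifies.
Total: 170 + 1 = 171.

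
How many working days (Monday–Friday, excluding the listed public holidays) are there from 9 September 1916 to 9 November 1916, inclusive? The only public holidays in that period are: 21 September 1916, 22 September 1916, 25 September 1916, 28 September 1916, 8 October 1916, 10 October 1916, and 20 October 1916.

38

9 September 1916 is a Saturday.
From 9 September 1916 to 9 November 1916 is 62 days inclusive.
62 = 7 × 8 + 6, so there are 8 full weeks plus 6 extra days.
Each full week contributes 5 weekdays (Mon–Fri): 8 × 5 = 40.
The 6 extra days are Saturday, Sunday, Monday, Tuesday, Wednesday, Thursday — 4 of them qualify.
Total: 40 + 4 = 44.
Holidays: 21 September 1916 (Thu); 22 September 1916 (Fri); 25 September 1916 (Mon); 28 September 1916 (Thu); 8 October 1916 (Sun); 10 October 1916 (Tue); 20 October 1916 (Fri).
6 of the 7 holidays fall on weekdays; the rest are weekends and were already excluded.
Business days: 44 − 6 = 38.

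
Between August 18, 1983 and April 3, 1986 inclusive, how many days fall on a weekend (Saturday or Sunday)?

August 18, 1983 is a Thursday.
That's 960 days from start to end, counting both.
960 = 7 × 137 + 1, so there are 137 full weeks plus 1 extra day.
Each full week contributes 2 weekend days (Sat, Sun): 137 × 2 = 274.
The 1 extra day is Thursday — none qualify.
Total: 274 + 0 = 274.

274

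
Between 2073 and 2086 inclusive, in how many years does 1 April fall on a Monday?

Day of week of April 1 in each year:
2073: Sat, 2074: Sun, 2075: Mon ✓, 2076: Wed, 2077: Thu, 2078: Fri, 2079: Sat, 2080: Mon ✓, 2081: Tue, 2082: Wed, 2083: Thu, 2084: Sat, 2085: Sun, 2086: Mon ✓
Mondays: 2075, 2080, 2086.

3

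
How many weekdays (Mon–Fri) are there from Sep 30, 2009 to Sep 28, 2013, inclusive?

1043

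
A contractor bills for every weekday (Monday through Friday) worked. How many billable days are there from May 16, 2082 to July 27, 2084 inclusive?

574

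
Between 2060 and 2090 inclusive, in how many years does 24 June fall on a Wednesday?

4

Day of week of June 24 in each year:
2060: Thu, 2061: Fri, 2062: Sat, 2063: Sun, 2064: Tue, 2065: Wed ✓, 2066: Thu, 2067: Fri, 2068: Sun, 2069: Mon, 2070: Tue, 2071: Wed ✓, 2072: Fri, 2073: Sat, 2074: Sun, 2075: Mon, 2076: Wed ✓, 2077: Thu, 2078: Fri, 2079: Sat, 2080: Mon, 2081: Tue, 2082: Wed ✓, 2083: Thu, 2084: Sat, 2085: Sun, 2086: Mon, 2087: Tue, 2088: Thu, 2089: Fri, 2090: Sat
Wednesdays: 2065, 2071, 2076, 2082.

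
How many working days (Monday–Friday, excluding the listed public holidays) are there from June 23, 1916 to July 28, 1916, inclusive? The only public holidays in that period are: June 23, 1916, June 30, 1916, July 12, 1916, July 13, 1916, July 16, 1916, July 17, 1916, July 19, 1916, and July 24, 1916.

June 23, 1916 is a Friday.
That's 36 days from start to end, counting both.
36 = 7 × 5 + 1, so there are 5 full weeks plus 1 extra day.
Each full week contributes 5 weekdays (Mon–Fri): 5 × 5 = 25.
The 1 extra day is Friday — 1 of them qualifies.
Total: 25 + 1 = 26.
Holidays: June 23, 1916 (Fri); June 30, 1916 (Fri); July 12, 1916 (Wed); July 13, 1916 (Thu); July 16, 1916 (Sun); July 17, 1916 (Mon); July 19, 1916 (Wed); July 24, 1916 (Mon).
7 of the 8 holidays fall on weekdays; the rest are weekends and were already excluded.
Business days: 26 − 7 = 19.

19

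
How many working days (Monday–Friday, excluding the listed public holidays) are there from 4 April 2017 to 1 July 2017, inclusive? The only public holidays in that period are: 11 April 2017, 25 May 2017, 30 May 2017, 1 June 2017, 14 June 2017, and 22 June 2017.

58

4 April 2017 is a Tuesday.
That's 89 days from start to end, counting both.
89 = 7 × 12 + 5, so there are 12 full weeks plus 5 extra days.
Each full week contributes 5 weekdays (Mon–Fri): 12 × 5 = 60.
The 5 extra days are Tuesday, Wednesday, Thursday, Friday, Saturday — 4 of them qualify.
Total: 60 + 4 = 64.
Holidays: 11 April 2017 (Tue); 25 May 2017 (Thu); 30 May 2017 (Tue); 1 June 2017 (Thu); 14 June 2017 (Wed); 22 June 2017 (Thu).
All 6 holidays fall on weekdays, so subtract 6.
Business days: 64 − 6 = 58.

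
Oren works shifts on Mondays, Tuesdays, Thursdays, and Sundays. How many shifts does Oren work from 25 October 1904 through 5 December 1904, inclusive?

24

25 October 1904 is a Tuesday.
The range spans 42 days (inclusive of both endpoints).
42 = 7 × 6, so the span is exactly 6 full weeks.
Each full week contributes 4 days from the set (Mon, Tue, Thu, Sun): 6 × 4 = 24.
Total: 24.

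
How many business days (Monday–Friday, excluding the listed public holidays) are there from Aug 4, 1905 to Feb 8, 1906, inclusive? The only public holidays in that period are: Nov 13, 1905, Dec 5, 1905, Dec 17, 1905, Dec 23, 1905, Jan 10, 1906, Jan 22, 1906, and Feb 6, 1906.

Aug 4, 1905 is a Friday.
That's 189 days from start to end, counting both.
189 = 7 × 27, so the span is exactly 27 full weeks.
Each full week contributes 5 weekdays (Mon–Fri): 27 × 5 = 135.
Holidays: Nov 13, 1905 (Mon); Dec 5, 1905 (Tue); Dec 17, 1905 (Sun); Dec 23, 1905 (Sat); Jan 10, 1906 (Wed); Jan 22, 1906 (Mon); Feb 6, 1906 (Tue).
5 of the 7 holidays fall on weekdays; the rest are weekends and were already excluded.
Business days: 135 − 5 = 130.

130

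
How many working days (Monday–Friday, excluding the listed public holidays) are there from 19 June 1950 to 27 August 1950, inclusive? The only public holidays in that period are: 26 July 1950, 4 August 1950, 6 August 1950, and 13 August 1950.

48 working days

19 June 1950 is a Monday.
That's 70 days from start to end, counting both.
70 = 7 × 10, so the span is exactly 10 full weeks.
Each full week contributes 5 weekdays (Mon–Fri): 10 × 5 = 50.
Total: 50.
Holidays: 26 July 1950 (Wed); 4 August 1950 (Fri); 6 August 1950 (Sun); 13 August 1950 (Sun).
2 of the 4 holidays fall on weekdays; the rest are weekends and were already excluded.
Business days: 50 − 2 = 48.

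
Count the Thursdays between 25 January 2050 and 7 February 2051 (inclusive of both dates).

25 January 2050 is a Tuesday.
From 25 January 2050 to 7 February 2051 is 379 days inclusive.
379 = 7 × 54 + 1, so there are 54 full weeks plus 1 extra day.
Each full week contributes one Thursday: 54 so far.
The 1 extra day is Tue — none qualify.
Total: 54 + 0 = 54.

54 Thursdays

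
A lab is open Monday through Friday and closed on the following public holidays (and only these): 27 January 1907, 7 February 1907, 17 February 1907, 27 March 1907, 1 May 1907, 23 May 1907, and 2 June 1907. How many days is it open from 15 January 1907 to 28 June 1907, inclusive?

115

15 January 1907 is a Tuesday.
That's 165 days from start to end, counting both.
165 = 7 × 23 + 4, so there are 23 full weeks plus 4 extra days.
Each full week contributes 5 weekdays (Mon–Fri): 23 × 5 = 115.
The 4 extra days are Tuesday, Wednesday, Thursday, Friday — 4 of them qualify.
Total: 115 + 4 = 119.
Holidays: 27 January 1907 (Sun); 7 February 1907 (Thu); 17 February 1907 (Sun); 27 March 1907 (Wed); 1 May 1907 (Wed); 23 May 1907 (Thu); 2 June 1907 (Sun).
4 of the 7 holidays fall on weekdays; the rest are weekends and were already excluded.
Business days: 119 − 4 = 115.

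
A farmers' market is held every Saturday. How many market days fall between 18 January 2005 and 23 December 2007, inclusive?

153

18 January 2005 is a Tuesday.
The range spans 1070 days (inclusive of both endpoints).
1070 = 7 × 152 + 6, so there are 152 full weeks plus 6 extra days.
Each full week contributes one Saturday: 152 so far.
The 6 extra days are Tue, Wed, Thu, Fri, Sat, Sun — 1 of them qualifies.
Total: 152 + 1 = 153.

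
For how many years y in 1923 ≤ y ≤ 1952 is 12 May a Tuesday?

Day of week of May 12 in each year:
1923: Sat, 1924: Mon, 1925: Tue ✓, 1926: Wed, 1927: Thu, 1928: Sat, 1929: Sun, 1930: Mon, 1931: Tue ✓, 1932: Thu, 1933: Fri, 1934: Sat, 1935: Sun, 1936: Tue ✓, 1937: Wed, 1938: Thu, 1939: Fri, 1940: Sun, 1941: Mon, 1942: Tue ✓, 1943: Wed, 1944: Fri, 1945: Sat, 1946: Sun, 1947: Mon, 1948: Wed, 1949: Thu, 1950: Fri, 1951: Sat, 1952: Mon
Tuesdays: 1925, 1931, 1936, 1942.

4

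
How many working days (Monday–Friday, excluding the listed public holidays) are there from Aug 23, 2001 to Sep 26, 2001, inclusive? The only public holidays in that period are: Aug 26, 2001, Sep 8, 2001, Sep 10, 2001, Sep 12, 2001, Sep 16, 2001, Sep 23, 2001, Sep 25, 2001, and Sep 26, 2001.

21

Aug 23, 2001 is a Thursday.
From Aug 23, 2001 to Sep 26, 2001 is 35 days inclusive.
35 = 7 × 5, so the span is exactly 5 full weeks.
Each full week contributes 5 weekdays (Mon–Fri): 5 × 5 = 25.
Total: 25.
Holidays: Aug 26, 2001 (Sun); Sep 8, 2001 (Sat); Sep 10, 2001 (Mon); Sep 12, 2001 (Wed); Sep 16, 2001 (Sun); Sep 23, 2001 (Sun); Sep 25, 2001 (Tue); Sep 26, 2001 (Wed).
4 of the 8 holidays fall on weekdays; the rest are weekends and were already excluded.
Business days: 25 − 4 = 21.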